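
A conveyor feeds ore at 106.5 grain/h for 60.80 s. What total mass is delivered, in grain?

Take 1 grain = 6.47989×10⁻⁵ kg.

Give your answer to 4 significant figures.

106.5 grain/h → 1.91697×10⁻⁶ kg/s
m = ṁ × t = 1.91697×10⁻⁶ × 60.8 = 1.16552×10⁻⁴ kg
In grain: 1.16552×10⁻⁴ / 6.47989×10⁻⁵ = 1.79867 grain

1.799 grain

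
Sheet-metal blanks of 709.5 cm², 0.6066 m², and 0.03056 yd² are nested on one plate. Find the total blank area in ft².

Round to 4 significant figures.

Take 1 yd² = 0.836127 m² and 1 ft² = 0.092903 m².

709.5 cm² × 0.0001 = 0.07095 m²
0.6066 m² (already m²)
0.03056 yd² × 0.836127 = 0.025552 m²
Total: 0.07095 + 0.6066 + 0.025552 = 0.703102 m²
In ft²: 0.703102 / 0.092903 = 7.56813 ft²

7.568 ft²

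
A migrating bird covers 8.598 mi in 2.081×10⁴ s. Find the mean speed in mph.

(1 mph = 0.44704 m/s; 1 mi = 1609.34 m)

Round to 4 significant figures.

1.487 mph

8.598 mi × 1609.34 = 13837.1 m
v = d / t = 13837.1 m / 20810 s = 0.664926 m/s
0.664926 m/s ÷ (0.44704 m/s/mph) = 1.4874 mph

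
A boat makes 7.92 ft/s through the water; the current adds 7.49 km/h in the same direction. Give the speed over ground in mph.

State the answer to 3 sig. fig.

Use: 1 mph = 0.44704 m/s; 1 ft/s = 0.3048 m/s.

7.92 ft/s × 0.3048 = 2.41402 m/s
7.49 km/h × (1/3.6) = 2.08056 m/s
Sum: 2.41402 + 2.08056 = 4.49458 m/s
In mph: 4.49458 / 0.44704 = 10.0541 mph

10.1 mph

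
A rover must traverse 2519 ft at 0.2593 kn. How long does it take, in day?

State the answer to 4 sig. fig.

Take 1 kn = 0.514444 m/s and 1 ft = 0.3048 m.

0.06662 day

2519 ft × 0.3048 → 767.791 m
0.2593 kn × 0.514444 → 0.133395 m/s
t = d / v = 767.791 m / 0.133395 m/s = 5755.77 s
5755.77 s ÷ (86400 s/day) = 0.0666177 day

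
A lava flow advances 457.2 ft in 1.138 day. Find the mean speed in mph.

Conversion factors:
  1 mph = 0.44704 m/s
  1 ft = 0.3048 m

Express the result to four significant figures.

457.2 ft × 0.3048 = 139.355 m
1.138 day × 86400 = 98323.2 s
v = d / t = 139.355 m / 98323.2 s = 0.00141732 m/s
0.00141732 m/s ÷ (0.44704 m/s/mph) = 0.00317045 mph

0.003170 mph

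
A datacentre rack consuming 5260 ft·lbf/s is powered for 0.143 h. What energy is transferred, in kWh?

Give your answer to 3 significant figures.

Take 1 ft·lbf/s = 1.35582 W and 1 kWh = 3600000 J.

5260 ft·lbf/s × 1.35582 → 7131.61 W
0.143 h × 3600 → 514.8 s
E = P × t = 7131.61 W × 514.8 s = 3.67135×10⁶ J
3.67135×10⁶ J ÷ (3600000 J/kWh) = 1.01982 kWh

1.02 kWh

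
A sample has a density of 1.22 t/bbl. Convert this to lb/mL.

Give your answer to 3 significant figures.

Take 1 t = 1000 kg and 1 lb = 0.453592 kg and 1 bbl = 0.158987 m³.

0.0169 lb/mL

1.22 t/bbl × 1000 kg/t ÷ 0.158987 m³/bbl = 7673.58 kg/m³
7673.58 kg/m³ ÷ 0.453592 kg/lb × 10⁻⁶ m³/mL = 0.0169174 lb/mL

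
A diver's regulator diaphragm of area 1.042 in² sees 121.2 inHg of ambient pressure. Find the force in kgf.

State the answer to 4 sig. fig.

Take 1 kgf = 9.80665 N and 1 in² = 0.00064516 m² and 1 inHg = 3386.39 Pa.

121.2 inHg × 3386.39 → 410430 Pa
1.042 in² × 0.00064516 → 6.72257×10⁻⁴ m²
F = P × A = 410430 Pa × 6.72257×10⁻⁴ m² = 275.914 N
275.914 N ÷ (9.80665 N/kgf) = 28.1354 kgf

28.14 kgf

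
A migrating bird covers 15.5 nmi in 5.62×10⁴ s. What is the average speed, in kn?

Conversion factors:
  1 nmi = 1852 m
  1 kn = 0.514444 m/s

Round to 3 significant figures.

15.5 nmi × 1852 → 28706 m
v = d / t = 28706 m / 56200 s = 0.510783 m/s
0.510783 m/s ÷ (0.514444 m/s/kn) = 0.992884 kn

0.993 kn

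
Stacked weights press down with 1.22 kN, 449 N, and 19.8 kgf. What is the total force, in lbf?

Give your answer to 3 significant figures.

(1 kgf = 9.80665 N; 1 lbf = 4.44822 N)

419 lbf

1.22 kN × 1000 → 1220 N
449 N (already N)
19.8 kgf × 9.80665 → 194.172 N
Sum: 1220 + 449 + 194.172 = 1863.17 N
In lbf: 1863.17 / 4.44822 = 418.857 lbf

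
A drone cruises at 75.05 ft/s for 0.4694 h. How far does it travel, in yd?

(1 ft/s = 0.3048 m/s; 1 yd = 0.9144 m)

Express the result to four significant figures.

75.05 ft/s × 0.3048 → 22.8752 m/s
0.4694 h × 3600 → 1689.84 s
d = v × t = 22.8752 m/s × 1689.84 s = 38655.4 m
38655.4 m ÷ (0.9144 m/yd) = 42274.1 yd

4.227×10⁴ yd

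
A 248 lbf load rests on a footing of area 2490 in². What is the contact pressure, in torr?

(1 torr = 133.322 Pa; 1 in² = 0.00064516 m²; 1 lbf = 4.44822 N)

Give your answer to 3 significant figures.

5.15 torr

248 lbf × 4.44822 → 1103.16 N
2490 in² × 0.00064516 → 1.60645 m²
P = F / A = 1103.16 N / 1.60645 m² = 686.707 Pa
686.707 Pa ÷ (133.322 Pa/torr) = 5.15074 torr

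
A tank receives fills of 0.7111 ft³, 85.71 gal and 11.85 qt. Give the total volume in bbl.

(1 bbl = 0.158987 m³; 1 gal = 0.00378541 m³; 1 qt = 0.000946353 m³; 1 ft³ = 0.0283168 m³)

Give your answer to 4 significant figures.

2.238 bbl

0.7111 ft³ × 0.0283168 → 0.0201361 m³
85.71 gal × 0.00378541 → 0.324447 m³
11.85 qt × 0.000946353 → 0.0112143 m³
Total: 0.0201361 + 0.324447 + 0.0112143 = 0.355797 m³
In bbl: 0.355797 / 0.158987 = 2.2379 bbl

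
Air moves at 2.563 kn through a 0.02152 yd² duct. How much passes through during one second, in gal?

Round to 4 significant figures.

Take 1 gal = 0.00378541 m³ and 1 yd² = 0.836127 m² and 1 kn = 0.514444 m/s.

2.563 kn × 0.514444 → 1.31852 m/s
0.02152 yd² × 0.836127 → 0.0179935 m²
V = v × A × t = 1.31852 m/s × 0.0179935 m² × 1 s = 0.0237248 m³
0.0237248 m³ ÷ (0.00378541 m³/gal) = 6.26743 gal

6.267 gal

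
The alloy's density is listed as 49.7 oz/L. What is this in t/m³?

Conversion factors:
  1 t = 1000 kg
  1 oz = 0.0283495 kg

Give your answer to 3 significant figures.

1.41 t/m³

49.7 oz/L × 0.0283495 kg/oz ÷ 0.001 m³/L = 1408.97 kg/m³
1408.97 kg/m³ ÷ 1000 kg/t = 1.40897 t/m³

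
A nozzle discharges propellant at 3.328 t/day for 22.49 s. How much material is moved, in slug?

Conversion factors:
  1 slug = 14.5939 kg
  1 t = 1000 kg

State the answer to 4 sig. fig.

0.05936 slug

3.328 t/day → 0.0385185 kg/s
m = ṁ × t = 0.0385185 × 22.49 = 0.866281 kg
In slug: 0.866281 / 14.5939 = 0.0593591 slug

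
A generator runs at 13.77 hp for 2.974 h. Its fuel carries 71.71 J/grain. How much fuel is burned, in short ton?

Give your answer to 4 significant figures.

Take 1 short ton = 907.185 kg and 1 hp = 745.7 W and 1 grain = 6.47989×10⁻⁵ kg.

0.1095 short ton

13.77 hp → 10268.3 W
2.974 h → 10706.4 s
E = P × t = 10268.3 × 10706.4 = 1.09937×10⁸ J
71.71 J/grain → 1.10665×10⁶ J/kg
m = E / e_s = 1.09937×10⁸ / 1.10665×10⁶ = 99.3422 kg
In short ton: 99.3422 / 907.185 = 0.109506 short ton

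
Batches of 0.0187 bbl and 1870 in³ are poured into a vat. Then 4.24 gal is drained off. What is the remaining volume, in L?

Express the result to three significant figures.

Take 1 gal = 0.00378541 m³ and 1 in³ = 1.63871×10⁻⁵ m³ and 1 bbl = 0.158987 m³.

0.0187 bbl × 0.158987 = 0.00297306 m³
1870 in³ × 1.63871×10⁻⁵ = 0.0306439 m³
4.24 gal × 0.00378541 = 0.0160501 m³
Net: 0.00297306 + 0.0306439 − 0.0160501 = 0.0175669 m³
In L: 0.0175669 / 0.001 = 17.5669 L

17.6 L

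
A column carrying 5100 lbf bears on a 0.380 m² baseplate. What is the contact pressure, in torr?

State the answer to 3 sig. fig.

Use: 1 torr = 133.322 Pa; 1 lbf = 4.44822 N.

5100 lbf × 4.44822 = 22685.9 N
P = F / A = 22685.9 N / 0.38 m² = 59699.7 Pa
59699.7 Pa ÷ (133.322 Pa/torr) = 447.786 torr

448 torr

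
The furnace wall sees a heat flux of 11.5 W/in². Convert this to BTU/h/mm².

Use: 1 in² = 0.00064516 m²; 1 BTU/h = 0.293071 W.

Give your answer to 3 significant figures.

11.5 W/in² ÷ 0.00064516 m²/in² = 17825 W/m²
17825 W/m² ÷ 0.293071 W/BTU/h × 10⁻⁶ m²/mm² = 0.0608214 BTU/h/mm²

0.0608 BTU/h/mm²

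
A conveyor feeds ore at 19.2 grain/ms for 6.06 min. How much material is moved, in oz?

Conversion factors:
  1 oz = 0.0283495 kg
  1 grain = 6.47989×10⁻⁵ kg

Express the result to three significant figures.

1.60×10⁴ oz

19.2 grain/ms → 1.24414 kg/s
6.06 min → 363.6 s
m = ṁ × t = 1.24414 × 363.6 = 452.369 kg
In oz: 452.369 / 0.0283495 = 15956.9 oz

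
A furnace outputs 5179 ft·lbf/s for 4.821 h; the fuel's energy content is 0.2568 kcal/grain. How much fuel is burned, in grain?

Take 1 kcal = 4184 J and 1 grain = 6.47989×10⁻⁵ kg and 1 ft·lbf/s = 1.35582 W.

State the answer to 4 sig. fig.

5179 ft·lbf/s → 7021.79 W
4.821 h → 17355.6 s
E = P × t = 7021.79 × 17355.6 = 1.21867×10⁸ J
0.2568 kcal/grain → 1.65813×10⁷ J/kg
m = E / e_s = 1.21867×10⁸ / 1.65813×10⁷ = 7.34966 kg
In grain: 7.34966 / 6.47989×10⁻⁵ = 113423 grain

1.134×10⁵ grain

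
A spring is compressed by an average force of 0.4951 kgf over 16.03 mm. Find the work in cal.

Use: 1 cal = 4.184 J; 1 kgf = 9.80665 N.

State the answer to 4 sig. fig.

0.4951 kgf × 9.80665 = 4.85527 N
16.03 mm × 0.001 = 0.01603 m
W = F × d = 4.85527 N × 0.01603 m = 0.07783 J
0.07783 J ÷ (4.184 J/cal) = 0.0186018 cal

0.01860 cal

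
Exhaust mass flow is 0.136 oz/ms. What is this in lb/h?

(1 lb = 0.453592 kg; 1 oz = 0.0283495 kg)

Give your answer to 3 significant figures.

0.136 oz/ms × 0.0283495 kg/oz ÷ 0.001 s/ms = 3.85553 kg/s
3.85553 kg/s ÷ 0.453592 kg/lb × 3600 s/h = 30600 lb/h

3.06×10⁴ lb/h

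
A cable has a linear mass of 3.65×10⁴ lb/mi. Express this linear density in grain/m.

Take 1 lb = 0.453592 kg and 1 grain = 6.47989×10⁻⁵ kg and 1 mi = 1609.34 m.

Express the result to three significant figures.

3.65×10⁴ lb/mi × 0.453592 kg/lb ÷ 1609.34 m/mi = 10.2875 kg/m
10.2875 kg/m ÷ 6.47989×10⁻⁵ kg/grain = 158760 grain/m

1.59×10⁵ grain/m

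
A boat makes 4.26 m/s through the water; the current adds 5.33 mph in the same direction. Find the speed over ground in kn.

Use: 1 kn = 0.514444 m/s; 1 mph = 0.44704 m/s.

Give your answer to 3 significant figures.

4.26 m/s (already m/s)
5.33 mph × 0.44704 = 2.38272 m/s
Sum: 4.26 + 2.38272 = 6.64272 m/s
In kn: 6.64272 / 0.514444 = 12.9124 kn

12.9 kn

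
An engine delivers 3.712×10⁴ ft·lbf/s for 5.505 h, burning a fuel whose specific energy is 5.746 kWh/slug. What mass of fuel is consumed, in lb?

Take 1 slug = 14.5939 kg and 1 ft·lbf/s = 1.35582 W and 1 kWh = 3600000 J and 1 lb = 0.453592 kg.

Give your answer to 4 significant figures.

3.712×10⁴ ft·lbf/s → 50328 W
5.505 h → 19818 s
E = P × t = 50328 × 19818 = 9.974×10⁸ J
5.746 kWh/slug → 1.41741×10⁶ J/kg
m = E / e_s = 9.974×10⁸ / 1.41741×10⁶ = 703.678 kg
In lb: 703.678 / 0.453592 = 1551.35 lb

1551 lb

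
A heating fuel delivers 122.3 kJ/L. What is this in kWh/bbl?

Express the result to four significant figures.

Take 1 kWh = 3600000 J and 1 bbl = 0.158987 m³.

5.401 kWh/bbl

122.3 kJ/L × 1000 J/kJ ÷ 0.001 m³/L = 1.223×10⁸ J/m³
1.223×10⁸ J/m³ ÷ 3600000 J/kWh × 0.158987 m³/bbl = 5.40114 kWh/bbl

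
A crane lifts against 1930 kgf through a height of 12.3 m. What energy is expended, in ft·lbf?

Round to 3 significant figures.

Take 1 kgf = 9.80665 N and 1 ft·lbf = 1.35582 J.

1.72×10⁵ ft·lbf

1930 kgf × 9.80665 = 18926.8 N
W = F × d = 18926.8 N × 12.3 m = 232800 J
232800 J ÷ (1.35582 J/ft·lbf) = 171704 ft·lbf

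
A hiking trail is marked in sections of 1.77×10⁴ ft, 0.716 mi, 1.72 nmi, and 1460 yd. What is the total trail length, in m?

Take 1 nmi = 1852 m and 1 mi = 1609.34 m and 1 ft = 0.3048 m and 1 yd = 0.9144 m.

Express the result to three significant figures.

1.11×10⁴ m

1.77×10⁴ ft × 0.3048 = 5394.96 m
0.716 mi × 1609.34 = 1152.29 m
1.72 nmi × 1852 = 3185.44 m
1460 yd × 0.9144 = 1335.02 m
Total: 5394.96 + 1152.29 + 3185.44 + 1335.02 = 11067.7 m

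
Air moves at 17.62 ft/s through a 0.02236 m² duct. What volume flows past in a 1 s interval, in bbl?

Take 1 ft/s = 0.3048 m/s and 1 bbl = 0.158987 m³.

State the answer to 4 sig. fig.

17.62 ft/s × 0.3048 → 5.37058 m/s
V = v × A × t = 5.37058 m/s × 0.02236 m² × 1 s = 0.120086 m³
0.120086 m³ ÷ (0.158987 m³/bbl) = 0.75532 bbl

0.7553 bbl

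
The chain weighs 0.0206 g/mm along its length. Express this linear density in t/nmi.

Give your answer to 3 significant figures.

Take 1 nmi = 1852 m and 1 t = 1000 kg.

0.0382 t/nmi

0.0206 g/mm × 0.001 kg/g ÷ 0.001 m/mm = 0.0206 kg/m
0.0206 kg/m ÷ 1000 kg/t × 1852 m/nmi = 0.0381512 t/nmi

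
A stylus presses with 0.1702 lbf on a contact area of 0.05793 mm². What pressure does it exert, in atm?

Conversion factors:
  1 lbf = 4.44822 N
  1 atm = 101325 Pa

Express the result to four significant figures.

129.0 atm

0.1702 lbf × 4.44822 = 0.757087 N
0.05793 mm² × 10⁻⁶ = 5.793×10⁻⁸ m²
P = F / A = 0.757087 N / 5.793×10⁻⁸ m² = 1.3069×10⁷ Pa
1.3069×10⁷ Pa ÷ (101325 Pa/atm) = 128.981 atm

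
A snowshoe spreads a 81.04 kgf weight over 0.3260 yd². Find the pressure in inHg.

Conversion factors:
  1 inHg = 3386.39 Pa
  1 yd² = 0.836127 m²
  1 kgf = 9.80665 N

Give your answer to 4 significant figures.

81.04 kgf × 9.80665 = 794.731 N
0.3260 yd² × 0.836127 = 0.272577 m²
P = F / A = 794.731 N / 0.272577 m² = 2915.62 Pa
2915.62 Pa ÷ (3386.39 Pa/inHg) = 0.860982 inHg

0.8610 inHg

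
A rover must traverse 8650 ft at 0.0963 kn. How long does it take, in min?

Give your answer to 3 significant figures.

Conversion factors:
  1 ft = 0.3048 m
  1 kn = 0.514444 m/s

887 min

8650 ft × 0.3048 = 2636.52 m
0.0963 kn × 0.514444 = 0.049541 m/s
t = d / v = 2636.52 m / 0.049541 m/s = 53218.9 s
53218.9 s ÷ (60 s/min) = 886.982 min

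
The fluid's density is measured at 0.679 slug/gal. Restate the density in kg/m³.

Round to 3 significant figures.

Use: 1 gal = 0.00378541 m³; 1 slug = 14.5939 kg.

2620 kg/m³

0.679 slug/gal × 14.5939 kg/slug ÷ 0.00378541 m³/gal = 2617.75 kg/m³
2617.75 kg/m³  = 2617.75 kg/m³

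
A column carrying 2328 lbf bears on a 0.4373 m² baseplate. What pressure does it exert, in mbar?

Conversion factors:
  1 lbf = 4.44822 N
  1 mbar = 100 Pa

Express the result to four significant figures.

2328 lbf × 4.44822 = 10355.5 N
P = F / A = 10355.5 N / 0.4373 m² = 23680.5 Pa
23680.5 Pa ÷ (100 Pa/mbar) = 236.805 mbar

236.8 mbar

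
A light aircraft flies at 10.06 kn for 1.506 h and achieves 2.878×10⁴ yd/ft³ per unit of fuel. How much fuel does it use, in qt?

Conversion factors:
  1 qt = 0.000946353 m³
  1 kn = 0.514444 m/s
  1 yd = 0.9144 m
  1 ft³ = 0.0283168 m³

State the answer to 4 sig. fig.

10.06 kn → 5.17531 m/s
1.506 h → 5421.6 s
d = v × t = 5.17531 × 5421.6 = 28058.5 m
2.878×10⁴ yd/ft³ → 929358 m/m³
V = d / (distance per unit fuel) = 28058.5 / 929358 = 0.0301913 m³
In qt: 0.0301913 / 0.000946353 = 31.9028 qt

31.90 qt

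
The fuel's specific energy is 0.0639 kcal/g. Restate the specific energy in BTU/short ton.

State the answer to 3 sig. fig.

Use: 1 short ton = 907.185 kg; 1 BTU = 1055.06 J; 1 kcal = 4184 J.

2.30×10⁵ BTU/short ton

0.0639 kcal/g × 4184 J/kcal ÷ 0.001 kg/g = 267358 J/kg
267358 J/kg ÷ 1055.06 J/BTU × 907.185 kg/short ton = 229886 BTU/short ton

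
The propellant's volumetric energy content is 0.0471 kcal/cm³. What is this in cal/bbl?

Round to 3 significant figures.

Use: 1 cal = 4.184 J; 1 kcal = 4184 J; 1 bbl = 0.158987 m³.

0.0471 kcal/cm³ × 4184 J/kcal ÷ 10⁻⁶ m³/cm³ = 1.97066×10⁸ J/m³
1.97066×10⁸ J/m³ ÷ 4.184 J/cal × 0.158987 m³/bbl = 7.48827×10⁶ cal/bbl

7.49×10⁶ cal/bbl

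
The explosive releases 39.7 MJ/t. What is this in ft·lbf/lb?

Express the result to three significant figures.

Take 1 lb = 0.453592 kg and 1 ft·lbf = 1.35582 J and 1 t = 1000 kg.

1.33×10⁴ ft·lbf/lb

39.7 MJ/t × 1000000 J/MJ ÷ 1000 kg/t = 39700 J/kg
39700 J/kg ÷ 1.35582 J/ft·lbf × 0.453592 kg/lb = 13281.7 ft·lbf/lb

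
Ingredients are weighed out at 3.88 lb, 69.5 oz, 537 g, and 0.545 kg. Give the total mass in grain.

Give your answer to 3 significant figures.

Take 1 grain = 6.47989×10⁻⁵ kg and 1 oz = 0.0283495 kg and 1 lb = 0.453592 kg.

7.43×10⁴ grain

3.88 lb × 0.453592 → 1.75994 kg
69.5 oz × 0.0283495 → 1.97029 kg
537 g × 0.001 → 0.537 kg
0.545 kg (already kg)
Total: 1.75994 + 1.97029 + 0.537 + 0.545 = 4.81223 kg
In grain: 4.81223 / 6.47989×10⁻⁵ = 74264.1 grain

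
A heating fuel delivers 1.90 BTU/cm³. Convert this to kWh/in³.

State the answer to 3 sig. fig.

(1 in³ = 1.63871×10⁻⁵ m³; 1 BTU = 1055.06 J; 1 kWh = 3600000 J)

0.00912 kWh/in³

1.90 BTU/cm³ × 1055.06 J/BTU ÷ 10⁻⁶ m³/cm³ = 2.00461×10⁹ J/m³
2.00461×10⁹ J/m³ ÷ 3600000 J/kWh × 1.63871×10⁻⁵ m³/in³ = 0.00912493 kWh/in³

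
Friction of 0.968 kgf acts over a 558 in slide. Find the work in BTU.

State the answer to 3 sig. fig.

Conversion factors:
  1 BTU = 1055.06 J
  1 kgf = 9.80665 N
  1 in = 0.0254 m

0.968 kgf × 9.80665 → 9.49284 N
558 in × 0.0254 → 14.1732 m
W = F × d = 9.49284 N × 14.1732 m = 134.544 J
134.544 J ÷ (1055.06 J/BTU) = 0.127523 BTU

0.128 BTU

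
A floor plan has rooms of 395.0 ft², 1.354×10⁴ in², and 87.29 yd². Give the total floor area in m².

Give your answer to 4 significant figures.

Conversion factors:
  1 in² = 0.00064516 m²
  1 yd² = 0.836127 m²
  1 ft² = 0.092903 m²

118.4 m²

395.0 ft² × 0.092903 = 36.6967 m²
1.354×10⁴ in² × 0.00064516 = 8.73547 m²
87.29 yd² × 0.836127 = 72.9855 m²
Sum: 36.6967 + 8.73547 + 72.9855 = 118.418 m²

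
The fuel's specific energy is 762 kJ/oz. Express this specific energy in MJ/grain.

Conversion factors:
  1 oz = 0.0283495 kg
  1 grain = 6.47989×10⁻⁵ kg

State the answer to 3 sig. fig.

0.00174 MJ/grain

762 kJ/oz × 1000 J/kJ ÷ 0.0283495 kg/oz = 2.68788×10⁷ J/kg
2.68788×10⁷ J/kg ÷ 1000000 J/MJ × 6.47989×10⁻⁵ kg/grain = 0.00174172 MJ/grain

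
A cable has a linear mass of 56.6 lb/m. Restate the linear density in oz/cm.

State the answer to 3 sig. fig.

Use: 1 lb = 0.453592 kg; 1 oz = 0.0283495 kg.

9.06 oz/cm

56.6 lb/m × 0.453592 kg/lb = 25.6733 kg/m
25.6733 kg/m ÷ 0.0283495 kg/oz × 0.01 m/cm = 9.056 oz/cm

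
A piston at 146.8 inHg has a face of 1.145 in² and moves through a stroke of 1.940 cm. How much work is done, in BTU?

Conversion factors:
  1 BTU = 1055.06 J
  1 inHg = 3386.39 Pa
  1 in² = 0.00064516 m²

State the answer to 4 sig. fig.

146.8 inHg → 497122 Pa
1.145 in² → 7.38708×10⁻⁴ m²
F = P × A = 497122 × 7.38708×10⁻⁴ = 367.228 N
1.940 cm → 0.0194 m
W = F × d = 367.228 × 0.0194 = 7.12422 J
In BTU: 7.12422 / 1055.06 = 0.00675243 BTU

0.006752 BTU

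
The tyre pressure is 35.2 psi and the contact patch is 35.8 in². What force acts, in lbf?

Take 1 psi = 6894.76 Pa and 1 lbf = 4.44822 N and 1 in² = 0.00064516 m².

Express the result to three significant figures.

1260 lbf

35.2 psi × 6894.76 → 242696 Pa
35.8 in² × 0.00064516 → 0.0230967 m²
F = P × A = 242696 Pa × 0.0230967 m² = 5605.48 N
5605.48 N ÷ (4.44822 N/lbf) = 1260.16 lbf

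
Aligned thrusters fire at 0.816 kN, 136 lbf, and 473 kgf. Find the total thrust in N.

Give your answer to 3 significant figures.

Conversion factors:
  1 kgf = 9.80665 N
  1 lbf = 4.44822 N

0.816 kN × 1000 = 816 N
136 lbf × 4.44822 = 604.958 N
473 kgf × 9.80665 = 4638.55 N
Total: 816 + 604.958 + 4638.55 = 6059.51 N

6060 N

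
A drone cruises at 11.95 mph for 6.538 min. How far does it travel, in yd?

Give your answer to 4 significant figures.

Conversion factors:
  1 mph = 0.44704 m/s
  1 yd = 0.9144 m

2292 yd

11.95 mph × 0.44704 → 5.34213 m/s
6.538 min × 60 → 392.28 s
d = v × t = 5.34213 m/s × 392.28 s = 2095.61 m
2095.61 m ÷ (0.9144 m/yd) = 2291.79 yd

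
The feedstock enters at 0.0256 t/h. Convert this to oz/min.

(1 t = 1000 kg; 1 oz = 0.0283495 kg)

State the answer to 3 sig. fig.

0.0256 t/h × 1000 kg/t ÷ 3600 s/h = 0.00711111 kg/s
0.00711111 kg/s ÷ 0.0283495 kg/oz × 60 s/min = 15.0502 oz/min

15.1 oz/min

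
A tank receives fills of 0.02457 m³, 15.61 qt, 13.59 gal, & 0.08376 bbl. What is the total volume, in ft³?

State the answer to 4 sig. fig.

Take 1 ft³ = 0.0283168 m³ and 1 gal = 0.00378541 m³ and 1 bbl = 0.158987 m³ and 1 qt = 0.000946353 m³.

3.676 ft³

0.02457 m³ (already m³)
15.61 qt × 0.000946353 = 0.0147726 m³
13.59 gal × 0.00378541 = 0.0514437 m³
0.08376 bbl × 0.158987 = 0.0133168 m³
Total: 0.02457 + 0.0147726 + 0.0514437 + 0.0133168 = 0.104103 m³
In ft³: 0.104103 / 0.0283168 = 3.67637 ft³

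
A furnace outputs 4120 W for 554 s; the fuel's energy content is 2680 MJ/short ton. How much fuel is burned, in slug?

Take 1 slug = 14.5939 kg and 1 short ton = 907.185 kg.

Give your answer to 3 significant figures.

E = P × t = 4120 × 554 = 2.28248×10⁶ J
2680 MJ/short ton → 2.95419×10⁶ J/kg
m = E / e_s = 2.28248×10⁶ / 2.95419×10⁶ = 0.772625 kg
In slug: 0.772625 / 14.5939 = 0.0529416 slug

0.0529 slug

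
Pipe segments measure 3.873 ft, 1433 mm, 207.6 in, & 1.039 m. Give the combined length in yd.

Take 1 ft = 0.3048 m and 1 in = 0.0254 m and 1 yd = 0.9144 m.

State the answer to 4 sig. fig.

9.761 yd

3.873 ft × 0.3048 = 1.18049 m
1433 mm × 0.001 = 1.433 m
207.6 in × 0.0254 = 5.27304 m
1.039 m (already m)
Total: 1.18049 + 1.433 + 5.27304 + 1.039 = 8.92553 m
In yd: 8.92553 / 0.9144 = 9.76108 yd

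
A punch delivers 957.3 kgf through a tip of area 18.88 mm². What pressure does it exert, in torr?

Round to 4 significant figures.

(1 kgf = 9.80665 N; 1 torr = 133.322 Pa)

957.3 kgf × 9.80665 = 9387.91 N
18.88 mm² × 10⁻⁶ = 1.888×10⁻⁵ m²
P = F / A = 9387.91 N / 1.888×10⁻⁵ m² = 4.97241×10⁸ Pa
4.97241×10⁸ Pa ÷ (133.322 Pa/torr) = 3.72962×10⁶ torr

3.730×10⁶ torr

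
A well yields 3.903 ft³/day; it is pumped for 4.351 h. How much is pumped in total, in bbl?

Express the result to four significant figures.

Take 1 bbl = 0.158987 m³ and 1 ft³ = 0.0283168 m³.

0.1260 bbl

3.903 ft³/day → 1.27917×10⁻⁶ m³/s
4.351 h → 15663.6 s
V = Q × t = 1.27917×10⁻⁶ × 15663.6 = 0.0200364 m³
In bbl: 0.0200364 / 0.158987 = 0.126025 bbl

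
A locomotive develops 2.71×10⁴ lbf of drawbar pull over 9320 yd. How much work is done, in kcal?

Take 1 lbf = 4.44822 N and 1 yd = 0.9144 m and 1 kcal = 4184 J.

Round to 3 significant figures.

2.46×10⁵ kcal

2.71×10⁴ lbf × 4.44822 = 120547 N
9320 yd × 0.9144 = 8522.21 m
W = F × d = 120547 N × 8522.21 m = 1.02733×10⁹ J
1.02733×10⁹ J ÷ (4184 J/kcal) = 245538 kcal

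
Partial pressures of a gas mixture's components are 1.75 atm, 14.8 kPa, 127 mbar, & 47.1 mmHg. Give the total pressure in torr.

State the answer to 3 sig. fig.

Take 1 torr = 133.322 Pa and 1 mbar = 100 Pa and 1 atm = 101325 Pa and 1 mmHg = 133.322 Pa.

1.75 atm × 101325 = 177319 Pa
14.8 kPa × 1000 = 14800 Pa
127 mbar × 100 = 12700 Pa
47.1 mmHg × 133.322 = 6279.47 Pa
Total: 177319 + 14800 + 12700 + 6279.47 = 211098 Pa
In torr: 211098 / 133.322 = 1583.37 torr

1580 torr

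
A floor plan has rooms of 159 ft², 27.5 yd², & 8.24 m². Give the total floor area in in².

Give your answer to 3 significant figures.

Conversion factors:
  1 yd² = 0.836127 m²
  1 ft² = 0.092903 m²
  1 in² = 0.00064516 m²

7.13×10⁴ in²

159 ft² × 0.092903 = 14.7716 m²
27.5 yd² × 0.836127 = 22.9935 m²
8.24 m² (already m²)
Total: 14.7716 + 22.9935 + 8.24 = 46.0051 m²
In in²: 46.0051 / 0.00064516 = 71308 in²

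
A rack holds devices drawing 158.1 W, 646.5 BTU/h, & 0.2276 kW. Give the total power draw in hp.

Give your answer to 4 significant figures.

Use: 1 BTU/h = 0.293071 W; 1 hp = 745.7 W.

0.7713 hp

158.1 W (already W)
646.5 BTU/h × 0.293071 = 189.47 W
0.2276 kW × 1000 = 227.6 W
Combined: 158.1 + 189.47 + 227.6 = 575.17 W
In hp: 575.17 / 745.7 = 0.771316 hp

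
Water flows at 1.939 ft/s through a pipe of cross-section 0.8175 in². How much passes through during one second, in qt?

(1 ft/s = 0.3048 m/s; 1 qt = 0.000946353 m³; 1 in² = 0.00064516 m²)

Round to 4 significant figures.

0.3294 qt

1.939 ft/s × 0.3048 → 0.591007 m/s
0.8175 in² × 0.00064516 → 5.27418×10⁻⁴ m²
V = v × A × t = 0.591007 m/s × 5.27418×10⁻⁴ m² × 1 s = 3.11708×10⁻⁴ m³
3.11708×10⁻⁴ m³ ÷ (0.000946353 m³/qt) = 0.329378 qt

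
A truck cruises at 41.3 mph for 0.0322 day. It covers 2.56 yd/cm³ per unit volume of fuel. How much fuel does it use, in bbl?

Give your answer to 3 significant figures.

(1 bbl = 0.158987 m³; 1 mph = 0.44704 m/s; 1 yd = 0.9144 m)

0.138 bbl

41.3 mph → 18.4628 m/s
0.0322 day → 2782.08 s
d = v × t = 18.4628 × 2782.08 = 51365 m
2.56 yd/cm³ → 2.34086×10⁶ m/m³
V = d / (distance per unit fuel) = 51365 / 2.34086×10⁶ = 0.0219428 m³
In bbl: 0.0219428 / 0.158987 = 0.138016 bbl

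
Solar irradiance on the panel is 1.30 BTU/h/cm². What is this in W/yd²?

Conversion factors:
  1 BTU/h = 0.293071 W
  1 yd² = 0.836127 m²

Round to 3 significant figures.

1.30 BTU/h/cm² × 0.293071 W/BTU/h ÷ 0.0001 m²/cm² = 3809.92 W/m²
3809.92 W/m² × 0.836127 m²/yd² = 3185.58 W/yd²

3190 W/yd²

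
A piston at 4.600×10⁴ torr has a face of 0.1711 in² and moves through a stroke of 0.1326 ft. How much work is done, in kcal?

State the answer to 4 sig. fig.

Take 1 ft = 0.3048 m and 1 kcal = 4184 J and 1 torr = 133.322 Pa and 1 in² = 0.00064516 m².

4.600×10⁴ torr → 6.13281×10⁶ Pa
0.1711 in² → 1.10387×10⁻⁴ m²
F = P × A = 6.13281×10⁶ × 1.10387×10⁻⁴ = 676.982 N
0.1326 ft → 0.0404165 m
W = F × d = 676.982 × 0.0404165 = 27.3612 J
In kcal: 27.3612 / 4184 = 0.00653948 kcal

0.006539 kcal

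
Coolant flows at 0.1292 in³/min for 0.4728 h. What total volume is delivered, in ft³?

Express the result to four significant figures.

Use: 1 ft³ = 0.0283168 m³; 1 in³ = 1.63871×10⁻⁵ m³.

0.1292 in³/min → 3.52869×10⁻⁸ m³/s
0.4728 h → 1702.08 s
V = Q × t = 3.52869×10⁻⁸ × 1702.08 = 6.00611×10⁻⁵ m³
In ft³: 6.00611×10⁻⁵ / 0.0283168 = 0.00212104 ft³

0.002121 ft³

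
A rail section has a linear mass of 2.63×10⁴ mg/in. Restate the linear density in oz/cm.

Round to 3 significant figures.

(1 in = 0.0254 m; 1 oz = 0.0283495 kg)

0.365 oz/cm

2.63×10⁴ mg/in × 10⁻⁶ kg/mg ÷ 0.0254 m/in = 1.03543 kg/m
1.03543 kg/m ÷ 0.0283495 kg/oz × 0.01 m/cm = 0.365237 oz/cm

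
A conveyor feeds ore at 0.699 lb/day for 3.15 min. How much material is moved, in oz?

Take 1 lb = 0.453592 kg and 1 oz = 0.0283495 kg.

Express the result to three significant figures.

0.699 lb/day → 3.66969×10⁻⁶ kg/s
3.15 min → 189 s
m = ṁ × t = 3.66969×10⁻⁶ × 189 = 6.93571×10⁻⁴ kg
In oz: 6.93571×10⁻⁴ / 0.0283495 = 0.024465 oz

0.0245 oz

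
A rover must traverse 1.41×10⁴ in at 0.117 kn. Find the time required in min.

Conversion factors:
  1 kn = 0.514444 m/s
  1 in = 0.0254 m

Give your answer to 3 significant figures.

1.41×10⁴ in × 0.0254 = 358.14 m
0.117 kn × 0.514444 = 0.0601899 m/s
t = d / v = 358.14 m / 0.0601899 m/s = 5950.17 s
5950.17 s ÷ (60 s/min) = 99.1695 min

99.2 min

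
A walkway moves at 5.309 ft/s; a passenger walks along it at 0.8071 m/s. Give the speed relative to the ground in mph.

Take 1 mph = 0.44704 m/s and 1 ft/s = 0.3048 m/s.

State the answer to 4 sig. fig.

5.309 ft/s × 0.3048 = 1.61818 m/s
0.8071 m/s (already m/s)
Sum: 1.61818 + 0.8071 = 2.42528 m/s
In mph: 2.42528 / 0.44704 = 5.4252 mph

5.425 mph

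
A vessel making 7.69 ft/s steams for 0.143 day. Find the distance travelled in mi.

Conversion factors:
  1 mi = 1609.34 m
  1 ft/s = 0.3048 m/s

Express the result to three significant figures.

7.69 ft/s × 0.3048 = 2.34391 m/s
0.143 day × 86400 = 12355.2 s
d = v × t = 2.34391 m/s × 12355.2 s = 28959.5 m
28959.5 m ÷ (1609.34 m/mi) = 17.9946 mi

18.0 mi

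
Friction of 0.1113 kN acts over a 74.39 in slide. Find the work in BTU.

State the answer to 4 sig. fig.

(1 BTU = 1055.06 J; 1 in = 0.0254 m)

0.1113 kN × 1000 = 111.3 N
74.39 in × 0.0254 = 1.88951 m
W = F × d = 111.3 N × 1.88951 m = 210.302 J
210.302 J ÷ (1055.06 J/BTU) = 0.199327 BTU

0.1993 BTU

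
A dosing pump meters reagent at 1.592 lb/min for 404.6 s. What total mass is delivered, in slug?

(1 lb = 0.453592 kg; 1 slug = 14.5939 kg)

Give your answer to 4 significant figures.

0.3337 slug

1.592 lb/min → 0.0120353 kg/s
m = ṁ × t = 0.0120353 × 404.6 = 4.86948 kg
In slug: 4.86948 / 14.5939 = 0.333665 slug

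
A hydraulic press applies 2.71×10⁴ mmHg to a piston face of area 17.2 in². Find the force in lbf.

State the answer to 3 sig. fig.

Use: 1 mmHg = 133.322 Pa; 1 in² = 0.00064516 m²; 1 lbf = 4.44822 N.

9010 lbf

2.71×10⁴ mmHg × 133.322 → 3.61303×10⁶ Pa
17.2 in² × 0.00064516 → 0.0110968 m²
F = P × A = 3.61303×10⁶ Pa × 0.0110968 m² = 40093.1 N
40093.1 N ÷ (4.44822 N/lbf) = 9013.29 lbf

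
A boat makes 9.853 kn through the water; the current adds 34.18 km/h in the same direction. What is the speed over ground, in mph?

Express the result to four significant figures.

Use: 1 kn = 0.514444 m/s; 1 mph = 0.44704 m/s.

9.853 kn × 0.514444 = 5.06882 m/s
34.18 km/h × (1/3.6) = 9.49444 m/s
Total: 5.06882 + 9.49444 = 14.5633 m/s
In mph: 14.5633 / 0.44704 = 32.5772 mph

32.58 mph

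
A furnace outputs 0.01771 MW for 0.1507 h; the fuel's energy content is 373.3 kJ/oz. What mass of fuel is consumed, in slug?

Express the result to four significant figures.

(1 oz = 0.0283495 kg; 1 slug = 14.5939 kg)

0.01771 MW → 17710 W
0.1507 h → 542.52 s
E = P × t = 17710 × 542.52 = 9.60803×10⁶ J
373.3 kJ/oz → 1.31678×10⁷ J/kg
m = E / e_s = 9.60803×10⁶ / 1.31678×10⁷ = 0.729661 kg
In slug: 0.729661 / 14.5939 = 0.0499977 slug

0.05000 slug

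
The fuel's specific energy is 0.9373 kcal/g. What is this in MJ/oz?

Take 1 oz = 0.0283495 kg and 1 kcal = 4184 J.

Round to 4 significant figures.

0.9373 kcal/g × 4184 J/kcal ÷ 0.001 kg/g = 3.92166×10⁶ J/kg
3.92166×10⁶ J/kg ÷ 1000000 J/MJ × 0.0283495 kg/oz = 0.111177 MJ/oz

0.1112 MJ/oz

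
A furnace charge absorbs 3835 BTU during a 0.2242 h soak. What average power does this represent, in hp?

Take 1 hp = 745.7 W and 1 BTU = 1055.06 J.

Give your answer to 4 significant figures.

3835 BTU × 1055.06 → 4.04616×10⁶ J
0.2242 h × 3600 → 807.12 s
P = E / t = 4.04616×10⁶ J / 807.12 s = 5013.08 W
5013.08 W ÷ (745.7 W/hp) = 6.72265 hp

6.723 hp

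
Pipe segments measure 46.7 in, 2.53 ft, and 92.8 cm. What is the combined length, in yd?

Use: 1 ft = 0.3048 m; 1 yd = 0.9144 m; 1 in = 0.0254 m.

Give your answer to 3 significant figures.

46.7 in × 0.0254 = 1.18618 m
2.53 ft × 0.3048 = 0.771144 m
92.8 cm × 0.01 = 0.928 m
Total: 1.18618 + 0.771144 + 0.928 = 2.88532 m
In yd: 2.88532 / 0.9144 = 3.15542 yd

3.16 yd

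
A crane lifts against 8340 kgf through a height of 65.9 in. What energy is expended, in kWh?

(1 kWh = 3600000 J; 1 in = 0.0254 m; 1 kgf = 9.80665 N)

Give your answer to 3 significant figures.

0.0380 kWh

8340 kgf × 9.80665 → 81787.5 N
65.9 in × 0.0254 → 1.67386 m
W = F × d = 81787.5 N × 1.67386 m = 136901 J
136901 J ÷ (3600000 J/kWh) = 0.0380281 kWh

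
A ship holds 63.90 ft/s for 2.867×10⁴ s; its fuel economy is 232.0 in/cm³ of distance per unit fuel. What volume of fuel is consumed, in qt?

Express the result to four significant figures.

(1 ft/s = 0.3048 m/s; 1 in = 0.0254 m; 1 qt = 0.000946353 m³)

100.1 qt

63.90 ft/s → 19.4767 m/s
d = v × t = 19.4767 × 28670 = 558397 m
232.0 in/cm³ → 5.8928×10⁶ m/m³
V = d / (distance per unit fuel) = 558397 / 5.8928×10⁶ = 0.0947592 m³
In qt: 0.0947592 / 0.000946353 = 100.131 qt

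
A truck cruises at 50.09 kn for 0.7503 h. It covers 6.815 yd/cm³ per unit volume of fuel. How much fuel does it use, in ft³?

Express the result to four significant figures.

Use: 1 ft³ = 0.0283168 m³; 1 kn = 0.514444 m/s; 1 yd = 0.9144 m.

0.3944 ft³

50.09 kn → 25.7685 m/s
0.7503 h → 2701.08 s
d = v × t = 25.7685 × 2701.08 = 69602.8 m
6.815 yd/cm³ → 6.23164×10⁶ m/m³
V = d / (distance per unit fuel) = 69602.8 / 6.23164×10⁶ = 0.0111693 m³
In ft³: 0.0111693 / 0.0283168 = 0.394441 ft³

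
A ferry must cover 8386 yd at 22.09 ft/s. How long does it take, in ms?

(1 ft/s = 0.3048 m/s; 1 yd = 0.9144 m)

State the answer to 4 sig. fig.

8386 yd × 0.9144 → 7668.16 m
22.09 ft/s × 0.3048 → 6.73303 m/s
t = d / v = 7668.16 m / 6.73303 m/s = 1138.89 s
1138.89 s ÷ (0.001 s/ms) = 1.13889×10⁶ ms

1.139×10⁶ ms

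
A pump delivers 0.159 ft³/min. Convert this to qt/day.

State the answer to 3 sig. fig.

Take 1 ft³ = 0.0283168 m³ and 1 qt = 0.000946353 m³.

0.159 ft³/min × 0.0283168 m³/ft³ ÷ 60 s/min = 7.50395×10⁻⁵ m³/s
7.50395×10⁻⁵ m³/s ÷ 0.000946353 m³/qt × 86400 s/day = 6850.95 qt/day

6850 qt/day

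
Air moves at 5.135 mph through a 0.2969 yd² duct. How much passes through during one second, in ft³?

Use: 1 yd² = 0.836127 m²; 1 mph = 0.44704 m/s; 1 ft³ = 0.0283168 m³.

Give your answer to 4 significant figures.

5.135 mph × 0.44704 → 2.29555 m/s
0.2969 yd² × 0.836127 → 0.248246 m²
V = v × A × t = 2.29555 m/s × 0.248246 m² × 1 s = 0.569861 m³
0.569861 m³ ÷ (0.0283168 m³/ft³) = 20.1245 ft³

20.12 ft³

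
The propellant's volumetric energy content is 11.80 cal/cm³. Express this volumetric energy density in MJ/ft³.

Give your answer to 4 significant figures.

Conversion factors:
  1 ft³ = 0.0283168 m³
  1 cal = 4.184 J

1.398 MJ/ft³

11.80 cal/cm³ × 4.184 J/cal ÷ 10⁻⁶ m³/cm³ = 4.93712×10⁷ J/m³
4.93712×10⁷ J/m³ ÷ 1000000 J/MJ × 0.0283168 m³/ft³ = 1.39803 MJ/ft³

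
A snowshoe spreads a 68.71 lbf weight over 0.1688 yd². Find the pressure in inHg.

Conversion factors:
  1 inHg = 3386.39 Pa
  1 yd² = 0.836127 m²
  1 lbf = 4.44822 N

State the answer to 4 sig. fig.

0.6395 inHg

68.71 lbf × 4.44822 = 305.637 N
0.1688 yd² × 0.836127 = 0.141138 m²
P = F / A = 305.637 N / 0.141138 m² = 2165.52 Pa
2165.52 Pa ÷ (3386.39 Pa/inHg) = 0.639477 inHg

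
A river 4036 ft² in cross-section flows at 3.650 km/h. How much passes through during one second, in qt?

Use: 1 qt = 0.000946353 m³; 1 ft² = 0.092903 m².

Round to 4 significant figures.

3.650 km/h × (1/3.6) → 1.01389 m/s
4036 ft² × 0.092903 → 374.957 m²
V = v × A × t = 1.01389 m/s × 374.957 m² × 1 s = 380.165 m³
380.165 m³ ÷ (0.000946353 m³/qt) = 401716 qt

4.017×10⁵ qt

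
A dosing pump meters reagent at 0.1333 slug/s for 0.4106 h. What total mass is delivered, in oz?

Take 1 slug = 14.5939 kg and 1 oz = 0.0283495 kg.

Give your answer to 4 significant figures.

0.1333 slug/s → 1.94537 kg/s
0.4106 h → 1478.16 s
m = ṁ × t = 1.94537 × 1478.16 = 2875.57 kg
In oz: 2875.57 / 0.0283495 = 101433 oz

1.014×10⁵ oz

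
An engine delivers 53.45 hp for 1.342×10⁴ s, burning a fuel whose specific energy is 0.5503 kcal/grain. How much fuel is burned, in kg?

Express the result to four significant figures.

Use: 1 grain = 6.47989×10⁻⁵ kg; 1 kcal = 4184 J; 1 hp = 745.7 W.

15.05 kg

53.45 hp → 39857.7 W
E = P × t = 39857.7 × 13420 = 5.3489×10⁸ J
0.5503 kcal/grain → 3.55323×10⁷ J/kg
m = E / e_s = 5.3489×10⁸ / 3.55323×10⁷ = 15.0536 kg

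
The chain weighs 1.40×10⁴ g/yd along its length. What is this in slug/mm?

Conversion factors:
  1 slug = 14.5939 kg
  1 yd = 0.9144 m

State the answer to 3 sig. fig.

0.00105 slug/mm

1.40×10⁴ g/yd × 0.001 kg/g ÷ 0.9144 m/yd = 15.3106 kg/m
15.3106 kg/m ÷ 14.5939 kg/slug × 0.001 m/mm = 0.00104911 slug/mm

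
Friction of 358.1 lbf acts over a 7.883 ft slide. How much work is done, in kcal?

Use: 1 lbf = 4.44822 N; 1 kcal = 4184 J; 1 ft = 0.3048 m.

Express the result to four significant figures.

358.1 lbf × 4.44822 = 1592.91 N
7.883 ft × 0.3048 = 2.40274 m
W = F × d = 1592.91 N × 2.40274 m = 3827.35 J
3827.35 J ÷ (4184 J/kcal) = 0.914759 kcal

0.9148 kcal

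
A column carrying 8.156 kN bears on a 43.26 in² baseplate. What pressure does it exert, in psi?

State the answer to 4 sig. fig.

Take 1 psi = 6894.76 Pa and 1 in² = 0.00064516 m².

42.38 psi

8.156 kN × 1000 → 8156 N
43.26 in² × 0.00064516 → 0.0279096 m²
P = F / A = 8156 N / 0.0279096 m² = 292229 Pa
292229 Pa ÷ (6894.76 Pa/psi) = 42.3842 psi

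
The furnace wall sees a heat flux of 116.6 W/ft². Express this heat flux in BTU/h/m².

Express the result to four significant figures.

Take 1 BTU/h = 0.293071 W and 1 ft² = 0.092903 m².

4282 BTU/h/m²

116.6 W/ft² ÷ 0.092903 m²/ft² = 1255.07 W/m²
1255.07 W/m² ÷ 0.293071 W/BTU/h = 4282.48 BTU/h/m²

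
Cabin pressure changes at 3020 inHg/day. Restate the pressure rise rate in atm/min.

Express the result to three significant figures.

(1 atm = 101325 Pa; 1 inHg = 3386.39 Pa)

0.0701 atm/min

3020 inHg/day × 3386.39 Pa/inHg ÷ 86400 s/day = 118.367 Pa/s
118.367 Pa/s ÷ 101325 Pa/atm × 60 s/min = 0.0700915 atm/min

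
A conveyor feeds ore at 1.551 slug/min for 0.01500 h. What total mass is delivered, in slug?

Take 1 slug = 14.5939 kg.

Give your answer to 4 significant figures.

1.551 slug/min → 0.377252 kg/s
0.01500 h → 54 s
m = ṁ × t = 0.377252 × 54 = 20.3716 kg
In slug: 20.3716 / 14.5939 = 1.3959 slug

1.396 slug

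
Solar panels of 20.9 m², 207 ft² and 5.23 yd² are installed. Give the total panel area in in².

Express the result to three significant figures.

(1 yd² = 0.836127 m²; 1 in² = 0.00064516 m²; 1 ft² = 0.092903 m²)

20.9 m² (already m²)
207 ft² × 0.092903 → 19.2309 m²
5.23 yd² × 0.836127 → 4.37294 m²
Total: 20.9 + 19.2309 + 4.37294 = 44.5038 m²
In in²: 44.5038 / 0.00064516 = 68981 in²

6.90×10⁴ in²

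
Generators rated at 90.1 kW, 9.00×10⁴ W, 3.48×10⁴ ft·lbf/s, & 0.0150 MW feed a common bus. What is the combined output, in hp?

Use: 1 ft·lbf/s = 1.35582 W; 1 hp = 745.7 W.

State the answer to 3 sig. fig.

325 hp

90.1 kW × 1000 → 90100 W
9.00×10⁴ W (already W)
3.48×10⁴ ft·lbf/s × 1.35582 → 47182.5 W
0.0150 MW × 1000000 → 15000 W
Total: 90100 + 90000 + 47182.5 + 15000 = 242282 W
In hp: 242282 / 745.7 = 324.905 hp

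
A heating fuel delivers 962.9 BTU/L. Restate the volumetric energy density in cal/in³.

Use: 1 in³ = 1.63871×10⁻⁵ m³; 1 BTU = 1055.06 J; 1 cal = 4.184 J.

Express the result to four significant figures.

962.9 BTU/L × 1055.06 J/BTU ÷ 0.001 m³/L = 1.01592×10⁹ J/m³
1.01592×10⁹ J/m³ ÷ 4.184 J/cal × 1.63871×10⁻⁵ m³/in³ = 3978.96 cal/in³

3979 cal/in³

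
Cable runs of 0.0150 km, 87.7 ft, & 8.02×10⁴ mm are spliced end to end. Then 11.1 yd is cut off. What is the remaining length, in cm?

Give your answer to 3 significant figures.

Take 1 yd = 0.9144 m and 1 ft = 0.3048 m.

0.0150 km × 1000 = 15 m
87.7 ft × 0.3048 = 26.731 m
8.02×10⁴ mm × 0.001 = 80.2 m
11.1 yd × 0.9144 = 10.1498 m
Net: 15 + 26.731 + 80.2 − 10.1498 = 111.781 m
In cm: 111.781 / 0.01 = 11178.1 cm

1.12×10⁴ cm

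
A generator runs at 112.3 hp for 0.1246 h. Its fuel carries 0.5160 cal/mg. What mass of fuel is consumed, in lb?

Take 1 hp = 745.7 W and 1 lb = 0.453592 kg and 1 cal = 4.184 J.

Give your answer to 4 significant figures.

112.3 hp → 83742.1 W
0.1246 h → 448.56 s
E = P × t = 83742.1 × 448.56 = 3.75634×10⁷ J
0.5160 cal/mg → 2.15894×10⁶ J/kg
m = E / e_s = 3.75634×10⁷ / 2.15894×10⁶ = 17.399 kg
In lb: 17.399 / 0.453592 = 38.3583 lb

38.36 lb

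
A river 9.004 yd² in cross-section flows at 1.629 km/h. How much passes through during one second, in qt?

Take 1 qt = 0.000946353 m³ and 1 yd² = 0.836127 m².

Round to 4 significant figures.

1.629 km/h × (1/3.6) = 0.4525 m/s
9.004 yd² × 0.836127 = 7.52849 m²
V = v × A × t = 0.4525 m/s × 7.52849 m² × 1 s = 3.40664 m³
3.40664 m³ ÷ (0.000946353 m³/qt) = 3599.76 qt

3600 qt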